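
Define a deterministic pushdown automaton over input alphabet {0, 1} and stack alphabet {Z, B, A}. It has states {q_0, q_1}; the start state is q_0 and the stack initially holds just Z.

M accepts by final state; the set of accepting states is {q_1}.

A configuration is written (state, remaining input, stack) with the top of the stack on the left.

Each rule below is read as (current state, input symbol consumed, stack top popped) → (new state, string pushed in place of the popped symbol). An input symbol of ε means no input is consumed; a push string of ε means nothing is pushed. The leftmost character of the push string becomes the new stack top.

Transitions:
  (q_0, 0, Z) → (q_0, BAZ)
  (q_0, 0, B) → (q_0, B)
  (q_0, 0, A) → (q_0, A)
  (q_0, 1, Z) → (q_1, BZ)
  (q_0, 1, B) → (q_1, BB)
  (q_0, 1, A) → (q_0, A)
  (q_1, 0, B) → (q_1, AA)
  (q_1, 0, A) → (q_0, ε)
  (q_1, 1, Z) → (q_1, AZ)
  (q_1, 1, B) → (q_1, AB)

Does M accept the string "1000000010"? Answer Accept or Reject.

Reject

(q_0, 1000000010, Z) ⊢ (q_1, 000000010, BZ) ⊢ (q_1, 00000010, AAZ) ⊢ (q_0, 0000010, AZ) ⊢ (q_0, 000010, AZ) ⊢ (q_0, 00010, AZ) ⊢ (q_0, 0010, AZ) ⊢ (q_0, 010, AZ) ⊢ (q_0, 10, AZ) ⊢ (q_0, 0, AZ) ⊢ (q_0, ε, AZ)
All input consumed; state q_0 ∉ F and no further ε-move applies.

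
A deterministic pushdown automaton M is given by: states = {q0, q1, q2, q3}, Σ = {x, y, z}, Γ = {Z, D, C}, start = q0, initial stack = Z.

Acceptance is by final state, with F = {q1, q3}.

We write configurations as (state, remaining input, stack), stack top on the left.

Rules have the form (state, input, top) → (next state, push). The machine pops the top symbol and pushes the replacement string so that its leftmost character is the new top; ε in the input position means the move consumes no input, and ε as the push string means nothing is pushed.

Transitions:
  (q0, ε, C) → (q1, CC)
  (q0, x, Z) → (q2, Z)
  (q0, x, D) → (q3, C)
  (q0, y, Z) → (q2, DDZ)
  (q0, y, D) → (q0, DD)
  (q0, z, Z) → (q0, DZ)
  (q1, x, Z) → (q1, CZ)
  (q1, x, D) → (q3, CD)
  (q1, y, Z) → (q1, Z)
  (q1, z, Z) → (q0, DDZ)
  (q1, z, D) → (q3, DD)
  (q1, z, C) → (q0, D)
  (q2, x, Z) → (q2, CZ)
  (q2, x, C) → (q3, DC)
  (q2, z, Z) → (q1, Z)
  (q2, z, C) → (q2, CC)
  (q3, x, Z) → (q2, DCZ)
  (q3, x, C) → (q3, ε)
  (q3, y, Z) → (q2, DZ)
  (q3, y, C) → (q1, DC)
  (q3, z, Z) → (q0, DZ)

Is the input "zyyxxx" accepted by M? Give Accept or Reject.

Reject

(q0, zyyxxx, Z) ⊢ (q0, yyxxx, DZ) ⊢ (q0, yxxx, DDZ) ⊢ (q0, xxx, DDDZ) ⊢ (q3, xx, CDDZ) ⊢ (q3, x, DDZ)
No transition applies at (q3, x, DDZ); input not fully consumed.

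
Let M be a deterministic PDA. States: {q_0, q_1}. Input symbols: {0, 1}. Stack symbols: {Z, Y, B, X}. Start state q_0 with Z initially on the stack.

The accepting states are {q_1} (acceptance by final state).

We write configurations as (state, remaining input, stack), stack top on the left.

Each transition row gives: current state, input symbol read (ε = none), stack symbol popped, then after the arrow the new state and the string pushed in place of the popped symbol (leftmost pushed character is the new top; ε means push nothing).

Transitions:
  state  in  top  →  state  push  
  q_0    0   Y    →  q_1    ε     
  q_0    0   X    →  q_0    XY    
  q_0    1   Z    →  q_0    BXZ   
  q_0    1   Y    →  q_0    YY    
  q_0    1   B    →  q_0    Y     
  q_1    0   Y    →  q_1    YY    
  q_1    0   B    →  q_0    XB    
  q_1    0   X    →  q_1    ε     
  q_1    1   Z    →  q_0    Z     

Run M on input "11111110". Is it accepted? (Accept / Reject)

Accept

(q_0, 11111110, Z) ⊢ (q_0, 1111110, BXZ) ⊢ (q_0, 111110, YXZ) ⊢ (q_0, 11110, YYXZ) ⊢ (q_0, 1110, YYYXZ) ⊢ (q_0, 110, YYYYXZ) ⊢ (q_0, 10, YYYYYXZ) ⊢ (q_0, 0, YYYYYYXZ) ⊢ (q_1, ε, YYYYYXZ)
All input consumed; state q_1 ∈ F.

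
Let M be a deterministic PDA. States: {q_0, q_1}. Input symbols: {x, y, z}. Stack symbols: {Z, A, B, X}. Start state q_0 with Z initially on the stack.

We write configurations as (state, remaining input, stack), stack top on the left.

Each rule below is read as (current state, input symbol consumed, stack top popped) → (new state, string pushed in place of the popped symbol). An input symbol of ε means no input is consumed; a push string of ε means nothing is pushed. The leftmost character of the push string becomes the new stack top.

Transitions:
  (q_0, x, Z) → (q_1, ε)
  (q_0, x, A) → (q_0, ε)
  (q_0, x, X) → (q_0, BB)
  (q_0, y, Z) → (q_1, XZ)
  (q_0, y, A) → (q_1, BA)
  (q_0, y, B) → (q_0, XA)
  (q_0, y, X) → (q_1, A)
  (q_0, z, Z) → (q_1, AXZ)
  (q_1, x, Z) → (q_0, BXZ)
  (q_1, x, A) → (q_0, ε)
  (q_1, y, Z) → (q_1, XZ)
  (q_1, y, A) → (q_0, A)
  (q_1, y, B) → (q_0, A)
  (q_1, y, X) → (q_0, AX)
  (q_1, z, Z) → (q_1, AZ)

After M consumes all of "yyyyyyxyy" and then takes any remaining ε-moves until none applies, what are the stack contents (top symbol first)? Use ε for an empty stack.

AAAXZ

(q_0, yyyyyyxyy, Z)
  read y, top Z: go to q_1, push XZ → (q_1, yyyyyxyy, XZ)
  read y, top X: go to q_0, push AX → (q_0, yyyyxyy, AXZ)
  read y, top A: go to q_1, push BA → (q_1, yyyxyy, BAXZ)
  read y, top B: go to q_0, push A → (q_0, yyxyy, AAXZ)
  read y, top A: go to q_1, push BA → (q_1, yxyy, BAAXZ)
  read y, top B: go to q_0, push A → (q_0, xyy, AAAXZ)
  read x, top A: go to q_0, push ε → (q_0, yy, AAXZ)
  read y, top A: go to q_1, push BA → (q_1, y, BAAXZ)
  read y, top B: go to q_0, push A → (q_0, ε, AAAXZ)
All input consumed in state q_0 with stack AAAXZ.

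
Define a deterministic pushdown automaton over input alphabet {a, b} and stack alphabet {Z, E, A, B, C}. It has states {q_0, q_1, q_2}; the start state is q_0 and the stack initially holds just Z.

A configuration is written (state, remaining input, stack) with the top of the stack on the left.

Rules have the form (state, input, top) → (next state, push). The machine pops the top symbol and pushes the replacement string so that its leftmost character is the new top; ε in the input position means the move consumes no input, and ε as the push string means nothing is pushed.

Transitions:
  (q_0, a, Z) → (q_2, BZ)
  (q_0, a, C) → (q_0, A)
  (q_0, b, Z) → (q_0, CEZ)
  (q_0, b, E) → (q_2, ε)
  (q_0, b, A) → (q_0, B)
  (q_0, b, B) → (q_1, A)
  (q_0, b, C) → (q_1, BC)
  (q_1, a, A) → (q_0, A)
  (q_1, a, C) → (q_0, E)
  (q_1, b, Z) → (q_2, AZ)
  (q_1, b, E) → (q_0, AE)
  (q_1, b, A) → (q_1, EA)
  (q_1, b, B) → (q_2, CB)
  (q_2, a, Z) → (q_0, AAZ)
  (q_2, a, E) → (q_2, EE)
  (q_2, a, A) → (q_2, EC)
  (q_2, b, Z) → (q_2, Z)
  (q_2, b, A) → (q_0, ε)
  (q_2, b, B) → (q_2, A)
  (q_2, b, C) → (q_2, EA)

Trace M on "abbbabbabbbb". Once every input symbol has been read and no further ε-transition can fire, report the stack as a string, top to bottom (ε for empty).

AEAEZ

(q_0, abbbabbabbbb, Z) ⊢ (q_2, bbbabbabbbb, BZ) ⊢ (q_2, bbabbabbbb, AZ) ⊢ (q_0, babbabbbb, Z) ⊢ (q_0, abbabbbb, CEZ) ⊢ (q_0, bbabbbb, AEZ) ⊢ (q_0, babbbb, BEZ) ⊢ (q_1, abbbb, AEZ) ⊢ (q_0, bbbb, AEZ) ⊢ (q_0, bbb, BEZ) ⊢ (q_1, bb, AEZ) ⊢ (q_1, b, EAEZ) ⊢ (q_0, ε, AEAEZ)
All input consumed in state q_0 with stack AEAEZ.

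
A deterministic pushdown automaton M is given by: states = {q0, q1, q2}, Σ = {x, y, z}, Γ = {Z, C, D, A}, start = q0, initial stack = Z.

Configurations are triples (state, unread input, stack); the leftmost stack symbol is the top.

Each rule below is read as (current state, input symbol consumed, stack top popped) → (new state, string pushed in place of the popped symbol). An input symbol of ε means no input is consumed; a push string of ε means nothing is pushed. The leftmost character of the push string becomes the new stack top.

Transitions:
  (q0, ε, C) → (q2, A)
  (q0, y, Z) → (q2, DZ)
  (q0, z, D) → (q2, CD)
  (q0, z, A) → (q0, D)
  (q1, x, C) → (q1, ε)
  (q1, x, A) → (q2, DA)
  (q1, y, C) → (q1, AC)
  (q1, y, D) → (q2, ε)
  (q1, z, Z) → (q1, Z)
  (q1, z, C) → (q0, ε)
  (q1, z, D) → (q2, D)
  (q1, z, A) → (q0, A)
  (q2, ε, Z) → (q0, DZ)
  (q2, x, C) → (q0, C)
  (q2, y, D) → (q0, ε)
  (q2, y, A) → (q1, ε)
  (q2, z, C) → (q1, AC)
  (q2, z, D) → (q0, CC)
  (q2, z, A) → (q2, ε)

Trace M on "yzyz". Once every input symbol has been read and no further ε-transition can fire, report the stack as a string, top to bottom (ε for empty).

(q0, yzyz, Z)
  read y, top Z: go to q2, push DZ → (q2, zyz, DZ)
  read z, top D: go to q0, push CC → (q0, yz, CCZ)
  ε-move, top C: go to q2, push A → (q2, yz, ACZ)
  read y, top A: go to q1, push ε → (q1, z, CZ)
  read z, top C: go to q0, push ε → (q0, ε, Z)
All input consumed in state q0 with stack Z.

Z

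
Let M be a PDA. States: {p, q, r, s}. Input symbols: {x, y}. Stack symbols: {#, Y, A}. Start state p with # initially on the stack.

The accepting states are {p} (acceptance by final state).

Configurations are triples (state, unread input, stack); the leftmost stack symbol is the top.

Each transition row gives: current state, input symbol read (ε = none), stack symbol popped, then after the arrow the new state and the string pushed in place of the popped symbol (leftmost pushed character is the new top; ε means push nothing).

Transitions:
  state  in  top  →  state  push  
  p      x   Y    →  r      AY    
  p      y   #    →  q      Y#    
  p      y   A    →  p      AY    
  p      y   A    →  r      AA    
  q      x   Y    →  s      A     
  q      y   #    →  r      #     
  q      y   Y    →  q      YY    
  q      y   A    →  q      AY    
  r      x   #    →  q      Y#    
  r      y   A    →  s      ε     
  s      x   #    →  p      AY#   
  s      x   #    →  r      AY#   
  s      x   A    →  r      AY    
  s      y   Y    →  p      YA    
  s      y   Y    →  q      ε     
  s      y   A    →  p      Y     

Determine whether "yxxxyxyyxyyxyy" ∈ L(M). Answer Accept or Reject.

Reject

No computation consumes all input and reaches a final state.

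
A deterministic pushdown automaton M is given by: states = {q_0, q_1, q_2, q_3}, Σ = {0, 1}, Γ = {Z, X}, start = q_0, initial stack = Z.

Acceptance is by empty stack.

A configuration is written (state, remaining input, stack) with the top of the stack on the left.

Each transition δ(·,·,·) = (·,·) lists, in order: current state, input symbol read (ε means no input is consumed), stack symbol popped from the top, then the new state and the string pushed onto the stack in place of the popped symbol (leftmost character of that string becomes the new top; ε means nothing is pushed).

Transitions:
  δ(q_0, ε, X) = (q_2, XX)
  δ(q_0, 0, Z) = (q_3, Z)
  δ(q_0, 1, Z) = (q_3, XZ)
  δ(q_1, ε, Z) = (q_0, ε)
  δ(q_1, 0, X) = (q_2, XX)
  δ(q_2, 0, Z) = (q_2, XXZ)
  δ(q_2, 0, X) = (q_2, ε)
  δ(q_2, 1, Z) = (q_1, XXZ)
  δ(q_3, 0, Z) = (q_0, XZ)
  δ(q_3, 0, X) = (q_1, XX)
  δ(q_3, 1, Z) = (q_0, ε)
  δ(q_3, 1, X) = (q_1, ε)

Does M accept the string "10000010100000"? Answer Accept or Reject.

Reject

(q_0, 10000010100000, Z) ⊢ (q_3, 0000010100000, XZ) ⊢ (q_1, 000010100000, XXZ) ⊢ (q_2, 00010100000, XXXZ) ⊢ (q_2, 0010100000, XXZ) ⊢ (q_2, 010100000, XZ) ⊢ (q_2, 10100000, Z) ⊢ (q_1, 0100000, XXZ) ⊢ (q_2, 100000, XXXZ)
No transition applies at (q_2, 100000, XXXZ); input not fully consumed.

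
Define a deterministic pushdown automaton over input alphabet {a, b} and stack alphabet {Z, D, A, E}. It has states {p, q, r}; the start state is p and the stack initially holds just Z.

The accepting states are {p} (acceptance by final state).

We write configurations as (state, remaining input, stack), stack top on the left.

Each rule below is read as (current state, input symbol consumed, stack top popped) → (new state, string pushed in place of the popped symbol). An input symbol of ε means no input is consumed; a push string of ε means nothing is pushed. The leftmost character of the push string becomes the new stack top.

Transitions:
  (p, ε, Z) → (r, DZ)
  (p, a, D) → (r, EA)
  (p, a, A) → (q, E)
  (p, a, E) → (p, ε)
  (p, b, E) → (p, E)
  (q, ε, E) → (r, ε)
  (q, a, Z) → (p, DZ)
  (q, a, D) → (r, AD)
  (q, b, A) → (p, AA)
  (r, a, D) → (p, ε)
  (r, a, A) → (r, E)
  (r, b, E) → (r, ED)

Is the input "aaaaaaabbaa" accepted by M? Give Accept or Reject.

Reject

(p, aaaaaaabbaa, Z) ⊢ (r, aaaaaaabbaa, DZ) ⊢ (p, aaaaaabbaa, Z) ⊢ (r, aaaaaabbaa, DZ) ⊢ (p, aaaaabbaa, Z) ⊢ (r, aaaaabbaa, DZ) ⊢ (p, aaaabbaa, Z) ⊢ (r, aaaabbaa, DZ) ⊢ (p, aaabbaa, Z) ⊢ (r, aaabbaa, DZ) ⊢ (p, aabbaa, Z) ⊢ (r, aabbaa, DZ) ⊢ (p, abbaa, Z) ⊢ (r, abbaa, DZ) ⊢ (p, bbaa, Z) ⊢ (r, bbaa, DZ)
No transition applies at (r, bbaa, DZ); input not fully consumed.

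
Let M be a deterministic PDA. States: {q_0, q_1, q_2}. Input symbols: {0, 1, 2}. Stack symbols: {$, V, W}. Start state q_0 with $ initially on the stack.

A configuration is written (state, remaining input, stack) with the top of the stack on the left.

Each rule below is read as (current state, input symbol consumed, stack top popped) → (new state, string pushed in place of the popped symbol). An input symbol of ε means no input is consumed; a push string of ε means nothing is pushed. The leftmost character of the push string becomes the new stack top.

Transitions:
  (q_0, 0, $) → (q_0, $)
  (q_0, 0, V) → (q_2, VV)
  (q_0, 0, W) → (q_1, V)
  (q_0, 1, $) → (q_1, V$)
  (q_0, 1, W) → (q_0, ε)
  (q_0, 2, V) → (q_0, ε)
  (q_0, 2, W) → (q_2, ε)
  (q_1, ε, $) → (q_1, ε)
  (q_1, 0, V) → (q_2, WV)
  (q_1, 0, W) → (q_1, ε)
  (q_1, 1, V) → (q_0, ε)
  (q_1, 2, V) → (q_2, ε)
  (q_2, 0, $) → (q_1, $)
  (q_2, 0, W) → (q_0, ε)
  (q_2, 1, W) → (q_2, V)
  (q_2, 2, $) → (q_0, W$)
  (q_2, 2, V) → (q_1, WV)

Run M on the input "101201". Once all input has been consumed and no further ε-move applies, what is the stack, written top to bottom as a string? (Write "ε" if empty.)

(q_0, 101201, $) ⊢ (q_1, 01201, V$) ⊢ (q_2, 1201, WV$) ⊢ (q_2, 201, VV$) ⊢ (q_1, 01, WVV$) ⊢ (q_1, 1, VV$) ⊢ (q_0, ε, V$)
All input consumed in state q_0 with stack V$.

V$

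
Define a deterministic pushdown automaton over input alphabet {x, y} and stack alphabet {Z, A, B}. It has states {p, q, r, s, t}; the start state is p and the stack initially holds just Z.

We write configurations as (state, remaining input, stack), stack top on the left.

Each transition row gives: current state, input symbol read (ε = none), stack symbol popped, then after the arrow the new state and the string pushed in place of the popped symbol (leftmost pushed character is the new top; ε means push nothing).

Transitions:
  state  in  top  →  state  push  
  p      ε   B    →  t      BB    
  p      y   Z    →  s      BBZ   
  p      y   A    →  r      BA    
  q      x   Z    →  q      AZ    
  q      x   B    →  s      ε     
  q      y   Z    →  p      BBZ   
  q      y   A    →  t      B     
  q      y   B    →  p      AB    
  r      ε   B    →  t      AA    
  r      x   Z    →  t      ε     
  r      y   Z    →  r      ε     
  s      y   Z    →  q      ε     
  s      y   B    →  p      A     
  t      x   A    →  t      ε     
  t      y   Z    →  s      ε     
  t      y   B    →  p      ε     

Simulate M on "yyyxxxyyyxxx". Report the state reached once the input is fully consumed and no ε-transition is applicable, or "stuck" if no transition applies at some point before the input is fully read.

stuck

(p, yyyxxxyyyxxx, Z)
  read y, top Z: go to s, push BBZ → (s, yyxxxyyyxxx, BBZ)
  read y, top B: go to p, push A → (p, yxxxyyyxxx, ABZ)
  read y, top A: go to r, push BA → (r, xxxyyyxxx, BABZ)
  ε-move, top B: go to t, push AA → (t, xxxyyyxxx, AAABZ)
  read x, top A: go to t, push ε → (t, xxyyyxxx, AABZ)
  read x, top A: go to t, push ε → (t, xyyyxxx, ABZ)
  read x, top A: go to t, push ε → (t, yyyxxx, BZ)
  read y, top B: go to p, push ε → (p, yyxxx, Z)
  read y, top Z: go to s, push BBZ → (s, yxxx, BBZ)
  read y, top B: go to p, push A → (p, xxx, ABZ)
No transition for (p, x, top A); M blocks with input xxx remaining.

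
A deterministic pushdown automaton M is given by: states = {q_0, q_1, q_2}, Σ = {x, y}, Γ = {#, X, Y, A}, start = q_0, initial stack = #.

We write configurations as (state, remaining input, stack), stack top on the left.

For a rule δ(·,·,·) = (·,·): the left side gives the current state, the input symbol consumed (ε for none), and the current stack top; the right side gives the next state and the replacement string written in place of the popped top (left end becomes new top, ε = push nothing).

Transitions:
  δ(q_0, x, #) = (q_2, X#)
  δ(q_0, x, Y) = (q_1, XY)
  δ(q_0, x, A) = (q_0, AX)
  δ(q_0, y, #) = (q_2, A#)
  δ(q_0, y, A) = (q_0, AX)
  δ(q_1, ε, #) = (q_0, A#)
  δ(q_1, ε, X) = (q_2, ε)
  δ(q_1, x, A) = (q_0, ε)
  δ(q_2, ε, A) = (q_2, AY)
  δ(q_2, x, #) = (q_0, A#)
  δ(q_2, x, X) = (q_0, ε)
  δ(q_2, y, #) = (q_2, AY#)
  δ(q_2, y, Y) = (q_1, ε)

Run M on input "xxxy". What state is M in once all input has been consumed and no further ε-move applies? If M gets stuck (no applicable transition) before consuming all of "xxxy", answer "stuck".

(q_0, xxxy, #) ⊢ (q_2, xxy, X#) ⊢ (q_0, xy, #) ⊢ (q_2, y, X#)
No transition for (q_2, y, top X); M blocks with input y remaining.

stuck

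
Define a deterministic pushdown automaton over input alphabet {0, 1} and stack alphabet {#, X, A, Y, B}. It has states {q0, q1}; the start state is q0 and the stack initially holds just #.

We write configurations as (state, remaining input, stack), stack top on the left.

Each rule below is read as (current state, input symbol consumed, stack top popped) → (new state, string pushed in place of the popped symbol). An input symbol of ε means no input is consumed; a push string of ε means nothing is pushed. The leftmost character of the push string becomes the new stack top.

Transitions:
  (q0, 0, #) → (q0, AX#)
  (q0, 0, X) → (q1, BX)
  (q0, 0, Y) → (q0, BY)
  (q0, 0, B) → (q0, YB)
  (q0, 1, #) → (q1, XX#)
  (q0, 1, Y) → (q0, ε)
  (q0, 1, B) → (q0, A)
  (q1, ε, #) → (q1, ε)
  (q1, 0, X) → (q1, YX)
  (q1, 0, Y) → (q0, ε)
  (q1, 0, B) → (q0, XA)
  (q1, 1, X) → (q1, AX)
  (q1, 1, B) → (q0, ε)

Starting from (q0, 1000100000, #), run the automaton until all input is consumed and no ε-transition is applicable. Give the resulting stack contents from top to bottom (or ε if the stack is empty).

BXAXAXX#

(q0, 1000100000, #) ⊢ (q1, 000100000, XX#) ⊢ (q1, 00100000, YXX#) ⊢ (q0, 0100000, XX#) ⊢ (q1, 100000, BXX#) ⊢ (q0, 00000, XX#) ⊢ (q1, 0000, BXX#) ⊢ (q0, 000, XAXX#) ⊢ (q1, 00, BXAXX#) ⊢ (q0, 0, XAXAXX#) ⊢ (q1, ε, BXAXAXX#)
All input consumed in state q1 with stack BXAXAXX#.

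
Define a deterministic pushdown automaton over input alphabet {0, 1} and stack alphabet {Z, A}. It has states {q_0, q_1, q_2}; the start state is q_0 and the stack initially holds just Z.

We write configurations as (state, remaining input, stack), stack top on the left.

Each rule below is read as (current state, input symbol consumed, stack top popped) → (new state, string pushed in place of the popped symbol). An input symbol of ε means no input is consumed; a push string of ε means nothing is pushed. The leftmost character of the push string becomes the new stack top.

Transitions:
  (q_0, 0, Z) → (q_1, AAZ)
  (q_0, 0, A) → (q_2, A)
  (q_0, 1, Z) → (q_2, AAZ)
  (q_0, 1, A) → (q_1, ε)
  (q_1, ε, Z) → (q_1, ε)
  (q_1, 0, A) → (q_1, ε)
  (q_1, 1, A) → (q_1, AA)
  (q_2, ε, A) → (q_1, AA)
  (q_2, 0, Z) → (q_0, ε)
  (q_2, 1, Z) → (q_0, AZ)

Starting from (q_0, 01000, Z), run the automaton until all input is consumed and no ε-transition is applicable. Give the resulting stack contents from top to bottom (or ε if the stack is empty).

(q_0, 01000, Z) ⊢ (q_1, 1000, AAZ) ⊢ (q_1, 000, AAAZ) ⊢ (q_1, 00, AAZ) ⊢ (q_1, 0, AZ) ⊢ (q_1, ε, Z) ⊢ (q_1, ε, ε)
All input consumed in state q_1 with stack ε.

ε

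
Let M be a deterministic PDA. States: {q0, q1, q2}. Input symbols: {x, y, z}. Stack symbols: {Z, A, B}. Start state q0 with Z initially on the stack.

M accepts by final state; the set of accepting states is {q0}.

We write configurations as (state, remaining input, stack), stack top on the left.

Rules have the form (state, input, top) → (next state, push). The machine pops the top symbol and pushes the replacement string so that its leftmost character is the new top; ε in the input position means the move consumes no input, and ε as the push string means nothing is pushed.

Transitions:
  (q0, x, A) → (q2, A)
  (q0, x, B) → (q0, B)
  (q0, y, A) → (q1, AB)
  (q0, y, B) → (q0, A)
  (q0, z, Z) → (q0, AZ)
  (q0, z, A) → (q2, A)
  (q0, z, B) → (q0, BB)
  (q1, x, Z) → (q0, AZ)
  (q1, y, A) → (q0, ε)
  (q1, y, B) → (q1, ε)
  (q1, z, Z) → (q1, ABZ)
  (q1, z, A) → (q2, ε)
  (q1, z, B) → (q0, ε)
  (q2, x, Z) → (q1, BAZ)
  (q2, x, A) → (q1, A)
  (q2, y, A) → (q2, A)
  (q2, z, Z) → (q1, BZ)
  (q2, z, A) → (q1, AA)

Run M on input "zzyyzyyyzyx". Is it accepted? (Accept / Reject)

Reject

(q0, zzyyzyyyzyx, Z)
  read z, top Z: go to q0, push AZ → (q0, zyyzyyyzyx, AZ)
  read z, top A: go to q2, push A → (q2, yyzyyyzyx, AZ)
  read y, top A: go to q2, push A → (q2, yzyyyzyx, AZ)
  read y, top A: go to q2, push A → (q2, zyyyzyx, AZ)
  read z, top A: go to q1, push AA → (q1, yyyzyx, AAZ)
  read y, top A: go to q0, push ε → (q0, yyzyx, AZ)
  read y, top A: go to q1, push AB → (q1, yzyx, ABZ)
  read y, top A: go to q0, push ε → (q0, zyx, BZ)
  read z, top B: go to q0, push BB → (q0, yx, BBZ)
  read y, top B: go to q0, push A → (q0, x, ABZ)
  read x, top A: go to q2, push A → (q2, ε, ABZ)
All input consumed; state q2 ∉ F and no further ε-move applies.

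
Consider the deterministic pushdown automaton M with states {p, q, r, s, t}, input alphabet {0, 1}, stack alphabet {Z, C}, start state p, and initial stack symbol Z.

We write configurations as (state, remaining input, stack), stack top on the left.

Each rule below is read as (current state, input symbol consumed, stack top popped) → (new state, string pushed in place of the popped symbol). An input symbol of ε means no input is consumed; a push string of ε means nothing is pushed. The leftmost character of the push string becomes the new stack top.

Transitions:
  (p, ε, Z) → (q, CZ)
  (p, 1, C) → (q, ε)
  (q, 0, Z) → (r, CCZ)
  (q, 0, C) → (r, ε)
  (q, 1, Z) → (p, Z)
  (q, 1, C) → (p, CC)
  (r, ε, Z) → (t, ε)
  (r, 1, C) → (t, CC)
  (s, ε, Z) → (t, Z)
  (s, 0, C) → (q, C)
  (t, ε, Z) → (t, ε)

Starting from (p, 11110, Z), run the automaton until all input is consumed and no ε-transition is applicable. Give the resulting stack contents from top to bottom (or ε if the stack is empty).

(p, 11110, Z)
  ε-move, top Z: go to q, push CZ → (q, 11110, CZ)
  read 1, top C: go to p, push CC → (p, 1110, CCZ)
  read 1, top C: go to q, push ε → (q, 110, CZ)
  read 1, top C: go to p, push CC → (p, 10, CCZ)
  read 1, top C: go to q, push ε → (q, 0, CZ)
  read 0, top C: go to r, push ε → (r, ε, Z)
  ε-move, top Z: go to t, push ε → (t, ε, ε)
All input consumed in state t with stack ε.

ε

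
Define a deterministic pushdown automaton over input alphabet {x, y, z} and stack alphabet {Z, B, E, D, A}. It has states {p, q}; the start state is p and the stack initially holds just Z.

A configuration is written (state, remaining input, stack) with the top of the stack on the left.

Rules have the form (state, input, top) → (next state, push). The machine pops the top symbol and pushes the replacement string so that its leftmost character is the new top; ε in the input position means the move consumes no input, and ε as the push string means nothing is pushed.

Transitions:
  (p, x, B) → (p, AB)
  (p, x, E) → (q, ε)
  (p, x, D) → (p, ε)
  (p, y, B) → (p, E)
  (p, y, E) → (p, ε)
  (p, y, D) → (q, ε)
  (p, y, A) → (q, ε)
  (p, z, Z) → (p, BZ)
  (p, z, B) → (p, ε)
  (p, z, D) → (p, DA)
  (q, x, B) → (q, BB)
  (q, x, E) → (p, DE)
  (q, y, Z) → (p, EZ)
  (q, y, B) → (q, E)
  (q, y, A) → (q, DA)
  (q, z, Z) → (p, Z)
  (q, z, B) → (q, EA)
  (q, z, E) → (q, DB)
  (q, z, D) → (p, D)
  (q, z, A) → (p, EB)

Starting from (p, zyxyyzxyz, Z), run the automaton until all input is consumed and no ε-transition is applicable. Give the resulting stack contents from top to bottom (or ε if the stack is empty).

EAZ

(p, zyxyyzxyz, Z)
  read z, top Z: go to p, push BZ → (p, yxyyzxyz, BZ)
  read y, top B: go to p, push E → (p, xyyzxyz, EZ)
  read x, top E: go to q, push ε → (q, yyzxyz, Z)
  read y, top Z: go to p, push EZ → (p, yzxyz, EZ)
  read y, top E: go to p, push ε → (p, zxyz, Z)
  read z, top Z: go to p, push BZ → (p, xyz, BZ)
  read x, top B: go to p, push AB → (p, yz, ABZ)
  read y, top A: go to q, push ε → (q, z, BZ)
  read z, top B: go to q, push EA → (q, ε, EAZ)
All input consumed in state q with stack EAZ.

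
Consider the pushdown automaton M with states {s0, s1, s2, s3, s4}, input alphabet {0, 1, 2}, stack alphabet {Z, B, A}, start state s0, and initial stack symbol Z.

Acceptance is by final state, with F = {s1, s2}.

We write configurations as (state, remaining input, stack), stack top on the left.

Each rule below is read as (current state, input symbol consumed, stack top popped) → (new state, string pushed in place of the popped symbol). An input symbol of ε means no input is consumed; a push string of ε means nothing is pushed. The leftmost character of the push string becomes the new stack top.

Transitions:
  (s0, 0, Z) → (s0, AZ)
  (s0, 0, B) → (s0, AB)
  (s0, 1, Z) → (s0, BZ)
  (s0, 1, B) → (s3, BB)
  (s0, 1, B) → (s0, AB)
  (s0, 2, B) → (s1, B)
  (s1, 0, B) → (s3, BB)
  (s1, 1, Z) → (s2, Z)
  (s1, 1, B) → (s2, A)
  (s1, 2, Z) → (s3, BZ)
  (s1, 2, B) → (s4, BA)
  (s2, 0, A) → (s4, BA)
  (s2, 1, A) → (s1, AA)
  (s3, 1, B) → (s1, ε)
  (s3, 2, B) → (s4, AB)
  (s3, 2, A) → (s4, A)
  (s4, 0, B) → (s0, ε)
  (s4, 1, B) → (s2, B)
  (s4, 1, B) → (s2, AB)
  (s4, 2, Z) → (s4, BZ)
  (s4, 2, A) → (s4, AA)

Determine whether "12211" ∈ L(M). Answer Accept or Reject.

One accepting computation: (s0, 12211, Z) ⊢ (s0, 2211, BZ) ⊢ (s1, 211, BZ) ⊢ (s4, 11, BAZ) ⊢ (s2, 1, ABAZ) ⊢ (s1, ε, AABAZ)
All input consumed and state s1 ∈ F.

Accept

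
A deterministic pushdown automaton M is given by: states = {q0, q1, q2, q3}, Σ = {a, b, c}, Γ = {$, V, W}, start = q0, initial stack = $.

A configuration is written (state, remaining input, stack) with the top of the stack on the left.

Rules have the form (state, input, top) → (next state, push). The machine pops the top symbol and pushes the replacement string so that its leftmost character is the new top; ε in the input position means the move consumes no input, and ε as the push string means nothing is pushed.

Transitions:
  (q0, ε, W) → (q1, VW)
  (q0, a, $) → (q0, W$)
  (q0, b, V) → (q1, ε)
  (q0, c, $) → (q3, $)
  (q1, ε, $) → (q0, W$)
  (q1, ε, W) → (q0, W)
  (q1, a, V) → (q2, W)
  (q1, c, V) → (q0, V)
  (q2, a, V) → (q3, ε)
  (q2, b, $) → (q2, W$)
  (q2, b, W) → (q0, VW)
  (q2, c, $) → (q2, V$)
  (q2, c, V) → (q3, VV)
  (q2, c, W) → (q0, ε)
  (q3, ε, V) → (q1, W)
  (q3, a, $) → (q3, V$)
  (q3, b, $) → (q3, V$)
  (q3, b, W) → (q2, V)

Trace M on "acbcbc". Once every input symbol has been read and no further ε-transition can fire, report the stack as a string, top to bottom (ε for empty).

VW$

(q0, acbcbc, $)
  read a, top $: go to q0, push W$ → (q0, cbcbc, W$)
  ε-move, top W: go to q1, push VW → (q1, cbcbc, VW$)
  read c, top V: go to q0, push V → (q0, bcbc, VW$)
  read b, top V: go to q1, push ε → (q1, cbc, W$)
  ε-move, top W: go to q0, push W → (q0, cbc, W$)
  ε-move, top W: go to q1, push VW → (q1, cbc, VW$)
  read c, top V: go to q0, push V → (q0, bc, VW$)
  read b, top V: go to q1, push ε → (q1, c, W$)
  ε-move, top W: go to q0, push W → (q0, c, W$)
  ε-move, top W: go to q1, push VW → (q1, c, VW$)
  read c, top V: go to q0, push V → (q0, ε, VW$)
All input consumed in state q0 with stack VW$.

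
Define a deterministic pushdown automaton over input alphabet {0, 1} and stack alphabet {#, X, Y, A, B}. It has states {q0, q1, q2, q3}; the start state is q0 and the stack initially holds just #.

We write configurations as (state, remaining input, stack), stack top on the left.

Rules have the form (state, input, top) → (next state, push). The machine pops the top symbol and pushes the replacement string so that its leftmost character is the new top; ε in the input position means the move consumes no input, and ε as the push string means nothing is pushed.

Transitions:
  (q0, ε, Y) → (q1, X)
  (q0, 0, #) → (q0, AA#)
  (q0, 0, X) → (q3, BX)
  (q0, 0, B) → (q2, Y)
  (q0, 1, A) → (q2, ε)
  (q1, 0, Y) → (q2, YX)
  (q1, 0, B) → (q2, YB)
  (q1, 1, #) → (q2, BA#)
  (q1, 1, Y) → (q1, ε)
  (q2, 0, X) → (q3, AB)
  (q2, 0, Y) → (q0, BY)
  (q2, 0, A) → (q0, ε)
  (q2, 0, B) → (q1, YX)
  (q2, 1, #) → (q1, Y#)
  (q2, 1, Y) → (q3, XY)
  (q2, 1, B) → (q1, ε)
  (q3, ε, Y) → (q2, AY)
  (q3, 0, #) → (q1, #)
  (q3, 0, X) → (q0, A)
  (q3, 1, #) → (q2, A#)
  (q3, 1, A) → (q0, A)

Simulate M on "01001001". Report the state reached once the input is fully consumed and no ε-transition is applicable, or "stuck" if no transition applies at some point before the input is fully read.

(q0, 01001001, #)
  read 0, top #: go to q0, push AA# → (q0, 1001001, AA#)
  read 1, top A: go to q2, push ε → (q2, 001001, A#)
  read 0, top A: go to q0, push ε → (q0, 01001, #)
  read 0, top #: go to q0, push AA# → (q0, 1001, AA#)
  read 1, top A: go to q2, push ε → (q2, 001, A#)
  read 0, top A: go to q0, push ε → (q0, 01, #)
  read 0, top #: go to q0, push AA# → (q0, 1, AA#)
  read 1, top A: go to q2, push ε → (q2, ε, A#)
All input consumed; M is in state q2.

q2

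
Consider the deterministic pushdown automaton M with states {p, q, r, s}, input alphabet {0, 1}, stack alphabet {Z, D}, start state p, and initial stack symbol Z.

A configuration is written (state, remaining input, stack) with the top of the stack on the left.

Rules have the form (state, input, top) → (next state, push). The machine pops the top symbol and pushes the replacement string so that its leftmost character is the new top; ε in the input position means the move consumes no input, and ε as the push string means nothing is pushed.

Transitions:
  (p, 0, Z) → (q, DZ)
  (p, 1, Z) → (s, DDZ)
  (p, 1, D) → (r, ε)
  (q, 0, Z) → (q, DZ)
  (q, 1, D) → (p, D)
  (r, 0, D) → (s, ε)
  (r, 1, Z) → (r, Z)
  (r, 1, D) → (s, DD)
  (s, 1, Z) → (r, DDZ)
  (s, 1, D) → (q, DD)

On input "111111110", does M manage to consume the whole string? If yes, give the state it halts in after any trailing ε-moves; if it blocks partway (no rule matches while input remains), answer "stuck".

s

(p, 111111110, Z)
  read 1, top Z: go to s, push DDZ → (s, 11111110, DDZ)
  read 1, top D: go to q, push DD → (q, 1111110, DDDZ)
  read 1, top D: go to p, push D → (p, 111110, DDDZ)
  read 1, top D: go to r, push ε → (r, 11110, DDZ)
  read 1, top D: go to s, push DD → (s, 1110, DDDZ)
  read 1, top D: go to q, push DD → (q, 110, DDDDZ)
  read 1, top D: go to p, push D → (p, 10, DDDDZ)
  read 1, top D: go to r, push ε → (r, 0, DDDZ)
  read 0, top D: go to s, push ε → (s, ε, DDZ)
All input consumed; M is in state s.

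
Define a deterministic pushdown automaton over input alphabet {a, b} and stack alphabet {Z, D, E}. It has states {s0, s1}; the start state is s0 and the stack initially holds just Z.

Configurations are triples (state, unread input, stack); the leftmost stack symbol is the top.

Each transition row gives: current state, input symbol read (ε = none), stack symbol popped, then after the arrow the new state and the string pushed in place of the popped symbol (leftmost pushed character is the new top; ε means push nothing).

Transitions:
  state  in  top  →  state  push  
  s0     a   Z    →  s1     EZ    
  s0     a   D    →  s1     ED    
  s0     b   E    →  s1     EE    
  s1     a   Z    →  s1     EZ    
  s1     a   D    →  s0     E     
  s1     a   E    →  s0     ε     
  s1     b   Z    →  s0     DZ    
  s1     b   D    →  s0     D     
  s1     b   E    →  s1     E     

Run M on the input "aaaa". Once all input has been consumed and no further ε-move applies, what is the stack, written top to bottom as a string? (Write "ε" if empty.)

(s0, aaaa, Z)
  read a, top Z: go to s1, push EZ → (s1, aaa, EZ)
  read a, top E: go to s0, push ε → (s0, aa, Z)
  read a, top Z: go to s1, push EZ → (s1, a, EZ)
  read a, top E: go to s0, push ε → (s0, ε, Z)
All input consumed in state s0 with stack Z.

Z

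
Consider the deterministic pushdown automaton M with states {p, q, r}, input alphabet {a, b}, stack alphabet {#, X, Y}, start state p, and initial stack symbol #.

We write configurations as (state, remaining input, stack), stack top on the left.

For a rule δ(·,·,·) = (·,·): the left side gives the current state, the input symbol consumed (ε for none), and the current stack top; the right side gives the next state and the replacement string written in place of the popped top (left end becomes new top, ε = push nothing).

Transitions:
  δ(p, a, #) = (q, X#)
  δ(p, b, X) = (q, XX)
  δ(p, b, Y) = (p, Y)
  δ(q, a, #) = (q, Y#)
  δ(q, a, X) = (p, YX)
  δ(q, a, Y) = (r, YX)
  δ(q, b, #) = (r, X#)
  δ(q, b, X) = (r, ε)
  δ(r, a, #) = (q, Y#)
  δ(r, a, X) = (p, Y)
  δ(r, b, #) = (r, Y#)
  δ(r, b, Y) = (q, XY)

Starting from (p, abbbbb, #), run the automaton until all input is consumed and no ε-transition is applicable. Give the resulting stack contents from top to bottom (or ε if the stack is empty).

(p, abbbbb, #) ⊢ (q, bbbbb, X#) ⊢ (r, bbbb, #) ⊢ (r, bbb, Y#) ⊢ (q, bb, XY#) ⊢ (r, b, Y#) ⊢ (q, ε, XY#)
All input consumed in state q with stack XY#.

XY#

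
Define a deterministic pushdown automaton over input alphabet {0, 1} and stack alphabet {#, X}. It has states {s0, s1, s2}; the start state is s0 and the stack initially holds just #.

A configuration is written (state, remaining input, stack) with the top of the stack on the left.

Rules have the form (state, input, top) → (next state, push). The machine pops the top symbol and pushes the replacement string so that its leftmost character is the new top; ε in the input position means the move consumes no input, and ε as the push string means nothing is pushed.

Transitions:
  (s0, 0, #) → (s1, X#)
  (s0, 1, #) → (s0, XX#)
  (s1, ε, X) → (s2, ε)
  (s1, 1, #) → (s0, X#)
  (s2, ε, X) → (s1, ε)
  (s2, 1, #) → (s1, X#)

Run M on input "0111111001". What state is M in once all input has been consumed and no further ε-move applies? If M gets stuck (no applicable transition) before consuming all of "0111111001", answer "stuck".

stuck

(s0, 0111111001, #) ⊢ (s1, 111111001, X#) ⊢ (s2, 111111001, #) ⊢ (s1, 11111001, X#) ⊢ (s2, 11111001, #) ⊢ (s1, 1111001, X#) ⊢ (s2, 1111001, #) ⊢ (s1, 111001, X#) ⊢ (s2, 111001, #) ⊢ (s1, 11001, X#) ⊢ (s2, 11001, #) ⊢ (s1, 1001, X#) ⊢ (s2, 1001, #) ⊢ (s1, 001, X#) ⊢ (s2, 001, #)
No transition for (s2, 0, top #); M blocks with input 001 remaining.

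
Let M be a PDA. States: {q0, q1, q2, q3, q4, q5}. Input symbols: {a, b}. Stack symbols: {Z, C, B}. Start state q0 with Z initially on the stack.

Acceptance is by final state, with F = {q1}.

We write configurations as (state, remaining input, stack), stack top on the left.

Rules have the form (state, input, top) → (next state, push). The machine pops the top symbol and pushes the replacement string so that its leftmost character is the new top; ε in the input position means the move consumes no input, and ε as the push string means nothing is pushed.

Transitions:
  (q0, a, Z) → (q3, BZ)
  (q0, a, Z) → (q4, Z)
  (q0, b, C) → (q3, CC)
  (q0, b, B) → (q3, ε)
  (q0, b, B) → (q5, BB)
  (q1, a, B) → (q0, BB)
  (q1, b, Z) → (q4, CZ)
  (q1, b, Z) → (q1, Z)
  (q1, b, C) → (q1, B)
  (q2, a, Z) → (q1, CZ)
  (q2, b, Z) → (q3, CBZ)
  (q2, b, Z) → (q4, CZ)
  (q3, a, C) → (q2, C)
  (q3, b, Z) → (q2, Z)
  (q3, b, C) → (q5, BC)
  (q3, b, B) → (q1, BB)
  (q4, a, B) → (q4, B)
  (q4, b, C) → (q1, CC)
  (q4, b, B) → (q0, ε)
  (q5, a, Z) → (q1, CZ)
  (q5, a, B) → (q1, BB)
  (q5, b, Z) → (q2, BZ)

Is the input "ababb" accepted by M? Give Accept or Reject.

One accepting computation: (q0, ababb, Z) ⊢ (q3, babb, BZ) ⊢ (q1, abb, BBZ) ⊢ (q0, bb, BBBZ) ⊢ (q3, b, BBZ) ⊢ (q1, ε, BBBZ)
All input consumed and state q1 ∈ F.

Accept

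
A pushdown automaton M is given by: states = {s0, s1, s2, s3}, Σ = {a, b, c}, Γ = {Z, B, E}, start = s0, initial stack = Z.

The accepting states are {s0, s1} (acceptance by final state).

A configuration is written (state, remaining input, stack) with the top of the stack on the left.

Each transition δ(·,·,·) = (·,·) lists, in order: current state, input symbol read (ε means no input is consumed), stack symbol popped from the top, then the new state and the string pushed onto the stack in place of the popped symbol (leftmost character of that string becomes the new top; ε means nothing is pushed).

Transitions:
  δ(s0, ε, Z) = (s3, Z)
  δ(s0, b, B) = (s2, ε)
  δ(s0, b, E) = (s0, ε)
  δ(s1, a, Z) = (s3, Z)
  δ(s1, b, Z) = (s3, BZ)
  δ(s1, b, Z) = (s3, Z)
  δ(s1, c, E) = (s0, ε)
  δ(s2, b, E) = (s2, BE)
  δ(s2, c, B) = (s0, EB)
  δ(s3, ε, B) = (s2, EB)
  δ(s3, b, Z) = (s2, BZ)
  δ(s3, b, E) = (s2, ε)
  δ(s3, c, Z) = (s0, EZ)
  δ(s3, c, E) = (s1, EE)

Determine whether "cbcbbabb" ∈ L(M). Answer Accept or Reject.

Reject

No computation consumes all input and reaches a final state.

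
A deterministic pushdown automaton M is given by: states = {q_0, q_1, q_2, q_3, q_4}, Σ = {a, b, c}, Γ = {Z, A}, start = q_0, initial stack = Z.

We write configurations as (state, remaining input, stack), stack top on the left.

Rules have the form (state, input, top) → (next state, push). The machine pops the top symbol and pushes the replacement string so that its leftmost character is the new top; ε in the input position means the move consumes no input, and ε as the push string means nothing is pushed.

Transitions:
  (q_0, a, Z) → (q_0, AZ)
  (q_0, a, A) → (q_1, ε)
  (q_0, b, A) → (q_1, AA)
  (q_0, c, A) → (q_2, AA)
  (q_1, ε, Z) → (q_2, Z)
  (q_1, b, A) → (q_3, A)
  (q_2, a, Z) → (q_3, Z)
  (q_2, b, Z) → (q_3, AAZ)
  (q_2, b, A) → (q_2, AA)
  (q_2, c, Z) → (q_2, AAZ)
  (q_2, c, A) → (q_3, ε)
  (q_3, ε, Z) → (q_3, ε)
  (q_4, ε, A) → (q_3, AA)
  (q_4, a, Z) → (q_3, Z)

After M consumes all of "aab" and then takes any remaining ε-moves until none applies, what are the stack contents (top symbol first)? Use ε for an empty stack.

(q_0, aab, Z)
  read a, top Z: go to q_0, push AZ → (q_0, ab, AZ)
  read a, top A: go to q_1, push ε → (q_1, b, Z)
  ε-move, top Z: go to q_2, push Z → (q_2, b, Z)
  read b, top Z: go to q_3, push AAZ → (q_3, ε, AAZ)
All input consumed in state q_3 with stack AAZ.

AAZ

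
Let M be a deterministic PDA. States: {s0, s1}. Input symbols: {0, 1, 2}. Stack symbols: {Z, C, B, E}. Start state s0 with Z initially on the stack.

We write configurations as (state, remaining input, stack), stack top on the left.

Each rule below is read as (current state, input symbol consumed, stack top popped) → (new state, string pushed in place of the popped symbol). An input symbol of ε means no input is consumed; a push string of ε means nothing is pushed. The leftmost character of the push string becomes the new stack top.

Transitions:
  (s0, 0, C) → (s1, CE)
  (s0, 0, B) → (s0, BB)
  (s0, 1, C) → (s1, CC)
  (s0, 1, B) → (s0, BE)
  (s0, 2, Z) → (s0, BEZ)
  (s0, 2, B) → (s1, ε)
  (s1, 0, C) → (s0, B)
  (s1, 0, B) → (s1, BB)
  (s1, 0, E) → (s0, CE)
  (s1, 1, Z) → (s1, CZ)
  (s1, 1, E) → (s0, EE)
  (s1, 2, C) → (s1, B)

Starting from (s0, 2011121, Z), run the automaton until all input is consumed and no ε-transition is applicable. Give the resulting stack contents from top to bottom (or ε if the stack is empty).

EEEEBEZ

(s0, 2011121, Z)
  read 2, top Z: go to s0, push BEZ → (s0, 011121, BEZ)
  read 0, top B: go to s0, push BB → (s0, 11121, BBEZ)
  read 1, top B: go to s0, push BE → (s0, 1121, BEBEZ)
  read 1, top B: go to s0, push BE → (s0, 121, BEEBEZ)
  read 1, top B: go to s0, push BE → (s0, 21, BEEEBEZ)
  read 2, top B: go to s1, push ε → (s1, 1, EEEBEZ)
  read 1, top E: go to s0, push EE → (s0, ε, EEEEBEZ)
All input consumed in state s0 with stack EEEEBEZ.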